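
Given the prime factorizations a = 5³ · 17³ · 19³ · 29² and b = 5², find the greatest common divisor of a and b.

25

min exponent per shared prime: 5² = 25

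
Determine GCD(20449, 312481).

169

20449 = 11² · 13²
312481 = 13² · 43²
Common: 13² = 169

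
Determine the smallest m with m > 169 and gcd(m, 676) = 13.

gcd(m, 676) = 13 forces 13 | m; write m = 13s. Then gcd(13s, 13·52) = 13·gcd(s, 52), so need gcd(s, 52) = 1.
13s > 169 gives s ≥ 14. The least s ≥ 14 coprime to 52 is 15, so m = 13·15 = 195.

195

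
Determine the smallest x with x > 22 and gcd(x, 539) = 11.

33

Multiples of 11 above 22: 11·3, 11·4, … . Need the cofactor coprime to 539/11 = 49.
Checking s = 3, 4, … the first with gcd(s, 49) = 1 is s = 3, giving 33.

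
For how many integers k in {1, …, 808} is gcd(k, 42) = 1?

Prime factors of 42: 2, 3, 7. Count integers ≤ 808 divisible by none of them.
By inclusion–exclusion: 808 − ⌊808/2⌋ − ⌊808/3⌋ − ⌊808/7⌋ + ⌊808/6⌋ + ⌊808/14⌋ + ⌊808/21⌋ − ⌊808/42⌋ = 230.

230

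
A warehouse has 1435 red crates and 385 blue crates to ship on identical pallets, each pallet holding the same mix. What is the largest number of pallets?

35

1435 = 5 · 7 · 41
385 = 5 · 7 · 11
Common: 5 · 7 = 35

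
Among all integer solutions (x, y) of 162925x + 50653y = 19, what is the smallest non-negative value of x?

36671

Reduce mod 50653: 162925x ≡ 19 (mod 50653). With g = gcd(162925, 50653) = 1 dividing 19, divide through: 162925x ≡ 19 (mod 50653).
Since gcd(162925, 50653) = 1, x ≡ 19·(162925)⁻¹ ≡ 36671 (mod 50653). Smallest non-negative: 36671.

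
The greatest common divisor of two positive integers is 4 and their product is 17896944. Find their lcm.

Since gcd(p,q)·lcm(p,q) = pq, lcm = 17896944/4 = 4474236.

4474236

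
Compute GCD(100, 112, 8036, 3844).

gcd(100, 112): 112 = 1·100 + 12; 100 = 8·12 + 4; 12 = 3·4 + 0 → 4
gcd(4, 8036): 8036 = 2009·4 + 0 → 4
gcd(4, 3844): 3844 = 961·4 + 0 → 4

4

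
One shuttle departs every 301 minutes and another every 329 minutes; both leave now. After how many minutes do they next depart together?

14147

301 = 7 · 43; 329 = 7 · 47
max exponents: 7 · 43 · 47 = 14147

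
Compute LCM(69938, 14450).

69938 = 2 · 11² · 17²; 14450 = 2 · 5² · 17²
max exponents: 2 · 5² · 11² · 17² = 1748450

1748450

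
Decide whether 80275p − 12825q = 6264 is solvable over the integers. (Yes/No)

gcd(80275, 12825): 80275 = 6·12825 + 3325; 12825 = 3·3325 + 2850; 3325 = 1·2850 + 475; 2850 = 6·475 + 0 → 475
475 does not divide 6264, so a solution does not exist.

No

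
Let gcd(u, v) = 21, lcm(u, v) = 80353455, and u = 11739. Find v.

143745

Using uv = gcd(u,v)·lcm(u,v) = 21·80353455 = 1687422555, we get v = 1687422555/11739 = 143745.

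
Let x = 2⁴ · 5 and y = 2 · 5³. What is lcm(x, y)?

max exponent per prime: 2⁴ · 5³ = 2000

2000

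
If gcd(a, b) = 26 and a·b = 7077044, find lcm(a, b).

272194

Since gcd(a,b)·lcm(a,b) = ab, lcm = 7077044/26 = 272194.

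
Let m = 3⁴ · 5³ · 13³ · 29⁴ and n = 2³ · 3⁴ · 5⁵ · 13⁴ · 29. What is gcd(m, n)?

min exponent per shared prime: 3⁴ · 5³ · 13³ · 29 = 645094125

645094125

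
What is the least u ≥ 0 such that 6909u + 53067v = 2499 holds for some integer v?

Reduce mod 53067: 6909u ≡ 2499 (mod 53067). With g = gcd(6909, 53067) = 147 dividing 2499, divide through: 47u ≡ 17 (mod 361).
Since gcd(47, 361) = 1, u ≡ 17·(47)⁻¹ ≡ 346 (mod 361). Smallest non-negative: 346.

346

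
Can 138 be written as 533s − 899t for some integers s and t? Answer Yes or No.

gcd(533, 899): 899 = 1·533 + 366; 533 = 1·366 + 167; 366 = 2·167 + 32; 167 = 5·32 + 7; 32 = 4·7 + 4; 7 = 1·4 + 3; 4 = 1·3 + 1; 3 = 3·1 + 0 → 1
1 divides 138, so a solution exists.

Yes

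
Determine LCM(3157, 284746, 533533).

1973005034

3157 = 7 · 11 · 41; 284746 = 2 · 7 · 11 · 43²; 533533 = 7 · 11 · 13² · 41
lcm takes max exponent of each prime: 2 · 7 · 11 · 13² · 41 · 43² = 1973005034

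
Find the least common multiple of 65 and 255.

3315

gcd first: 255 = 3·65 + 60; 65 = 1·60 + 5; 60 = 12·5 + 0 → gcd = 5
lcm = 65·255/gcd = 16575/5 = 3315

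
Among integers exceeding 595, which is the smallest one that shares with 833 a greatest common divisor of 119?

714

gcd(x, 833) = 119 forces 119 | x; write x = 119s. Then gcd(119s, 119·7) = 119·gcd(s, 7), so need gcd(s, 7) = 1.
119s > 595 gives s ≥ 6. The least s ≥ 6 coprime to 7 is 6, so x = 119·6 = 714.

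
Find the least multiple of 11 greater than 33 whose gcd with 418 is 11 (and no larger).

gcd(k, 418) = 11 forces 11 | k; write k = 11s. Then gcd(11s, 11·38) = 11·gcd(s, 38), so need gcd(s, 38) = 1.
11s > 33 gives s ≥ 4. The least s ≥ 4 coprime to 38 is 5, so k = 11·5 = 55.

55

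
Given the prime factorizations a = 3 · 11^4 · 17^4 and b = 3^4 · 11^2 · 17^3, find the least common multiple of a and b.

max exponent per prime: 3^4 · 11^4 · 17^4 = 99049307841

99049307841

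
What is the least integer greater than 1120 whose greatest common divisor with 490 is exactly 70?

Multiples of 70 above 1120: 70·17, 70·18, … . Need the cofactor coprime to 490/70 = 7.
Checking s = 17, 18, … the first with gcd(s, 7) = 1 is s = 17, giving 1190.

1190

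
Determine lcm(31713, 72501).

gcd first: 72501 = 2·31713 + 9075; 31713 = 3·9075 + 4488; 9075 = 2·4488 + 99; 4488 = 45·99 + 33; 99 = 3·33 + 0 → gcd = 33
lcm = 31713·72501/gcd = 2299224213/33 = 69673461

69673461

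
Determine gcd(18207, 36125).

289

Euclid: 36125 = 1·18207 + 17918; 18207 = 1·17918 + 289; 17918 = 62·289 + 0. Last nonzero remainder: 289.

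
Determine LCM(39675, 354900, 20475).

lcm(39675, 354900) = 39675·354900/gcd = 14080657500/75 = 187742100
lcm(187742100, 20475) = 187742100·20475/gcd = 3844019497500/6825 = 563226300

563226300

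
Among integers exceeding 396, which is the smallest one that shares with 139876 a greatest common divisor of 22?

418

gcd(t, 139876) = 22 forces 22 | t; write t = 22s. Then gcd(22s, 22·6358) = 22·gcd(s, 6358), so need gcd(s, 6358) = 1.
22s > 396 gives s ≥ 19. The least s ≥ 19 coprime to 6358 is 19, so t = 22·19 = 418.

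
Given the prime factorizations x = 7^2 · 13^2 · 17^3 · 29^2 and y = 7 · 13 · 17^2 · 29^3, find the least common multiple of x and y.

max exponent per prime: 7^2 · 13^2 · 17^3 · 29^3 = 992255563117

992255563117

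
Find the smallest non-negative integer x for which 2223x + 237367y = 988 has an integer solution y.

Euclid: 237367 = 106·2223 + 1729; 2223 = 1·1729 + 494; 1729 = 3·494 + 247; 494 = 2·247 + 0 → gcd = 247; 988 = 247·4.
Back-substitution yields 2223·(-427) + 237367·(4) = 247, so one solution is x = -427·4 = -1708, y = 4·4 = 16.
Solutions in x differ by 237367/247 = 961; the one in [0, 961) is -1708 mod 961 = 214.

214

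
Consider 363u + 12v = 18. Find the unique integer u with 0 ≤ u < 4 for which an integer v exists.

2

Reduce mod 12: 363u ≡ 18 (mod 12). With g = gcd(363, 12) = 3 dividing 18, divide through: 121u ≡ 6 (mod 4).
Since gcd(121, 4) = 1, u ≡ 6·(121)⁻¹ ≡ 2 (mod 4). Smallest non-negative: 2.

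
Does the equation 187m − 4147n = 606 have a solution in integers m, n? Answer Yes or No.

gcd(187, 4147): 4147 = 22·187 + 33; 187 = 5·33 + 22; 33 = 1·22 + 11; 22 = 2·11 + 0 → 11
11 does not divide 606, so a solution does not exist.

No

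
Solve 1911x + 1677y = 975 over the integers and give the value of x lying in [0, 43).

Reduce mod 1677: 1911x ≡ 975 (mod 1677). With g = gcd(1911, 1677) = 39 dividing 975, divide through: 49x ≡ 25 (mod 43).
Since gcd(49, 43) = 1, x ≡ 25·(49)⁻¹ ≡ 40 (mod 43). Smallest non-negative: 40.

40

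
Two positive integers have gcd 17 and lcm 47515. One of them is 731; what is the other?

1105

m·n = gcd·lcm = 17·47515 = 807755, so n = 807755/731 = 1105.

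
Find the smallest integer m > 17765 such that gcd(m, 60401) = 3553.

21318

gcd(m, 60401) = 3553 forces 3553 | m; write m = 3553s. Then gcd(3553s, 3553·17) = 3553·gcd(s, 17), so need gcd(s, 17) = 1.
3553s > 17765 gives s ≥ 6. The least s ≥ 6 coprime to 17 is 6, so m = 3553·6 = 21318.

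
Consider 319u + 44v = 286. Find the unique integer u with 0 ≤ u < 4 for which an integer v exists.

2

Euclid: 319 = 7·44 + 11; 44 = 4·11 + 0 → gcd = 11; 286 = 11·26.
Back-substitution yields 319·(1) + 44·(-7) = 11, so one solution is u = 1·26 = 26, v = -7·26 = -182.
Solutions in u differ by 44/11 = 4; the one in [0, 4) is 26 mod 4 = 2.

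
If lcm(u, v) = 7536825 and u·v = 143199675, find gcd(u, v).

From gcd × lcm = uv: gcd = 143199675 / 7536825 = 19.

19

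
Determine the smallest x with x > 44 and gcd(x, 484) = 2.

46

484 = 2·242. Any x with gcd(x, 484) = 2 is a multiple of 2, say 2s, with s coprime to 242.
Need s > 44/2, so s ≥ 23. First s ≥ 23 with gcd(s, 242) = 1 is s = 23. Thus x = 2·23 = 46.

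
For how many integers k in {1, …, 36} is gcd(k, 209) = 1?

32

209 = 11·19. Inclusion–exclusion on these primes:
36 − ⌊36/11⌋ − ⌊36/19⌋ + ⌊36/209⌋ = 32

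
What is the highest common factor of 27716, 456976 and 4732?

676

27716 = 2² · 13² · 41; 456976 = 2⁴ · 13⁴; 4732 = 2² · 7 · 13²
gcd takes min exponent of each prime: 2² · 13² = 676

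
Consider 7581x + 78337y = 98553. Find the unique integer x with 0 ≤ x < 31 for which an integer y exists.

13

Euclid: 78337 = 10·7581 + 2527; 7581 = 3·2527 + 0 → gcd = 2527; 98553 = 2527·39.
Back-substitution yields 7581·(-10) + 78337·(1) = 2527, so one solution is x = -10·39 = -390, y = 1·39 = 39.
Solutions in x differ by 78337/2527 = 31; the one in [0, 31) is -390 mod 31 = 13.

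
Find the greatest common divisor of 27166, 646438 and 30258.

27166 = 2 · 17² · 47; 646438 = 2 · 13 · 23² · 47; 30258 = 2 · 3² · 41²
gcd takes min exponent of each prime: 2 = 2

2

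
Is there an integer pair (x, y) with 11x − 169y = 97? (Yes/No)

gcd(11, 169): 169 = 15·11 + 4; 11 = 2·4 + 3; 4 = 1·3 + 1; 3 = 3·1 + 0 → 1
1 divides 97, so a solution exists.

Yes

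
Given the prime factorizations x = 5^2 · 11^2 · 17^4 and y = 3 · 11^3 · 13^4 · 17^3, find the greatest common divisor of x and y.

594473

min exponent per shared prime: 11^2 · 17^3 = 594473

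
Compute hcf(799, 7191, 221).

17

799 = 17 · 47; 7191 = 3² · 17 · 47; 221 = 13 · 17
gcd takes min exponent of each prime: 17 = 17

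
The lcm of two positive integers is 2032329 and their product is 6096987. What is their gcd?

3

gcd·lcm = product, so gcd = 6096987/2032329 = 3.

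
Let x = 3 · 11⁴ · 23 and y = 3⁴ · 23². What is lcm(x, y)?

max exponent per prime: 3⁴ · 11⁴ · 23² = 627352209

627352209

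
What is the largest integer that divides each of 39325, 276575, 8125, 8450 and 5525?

325

gcd(39325, 276575): 276575 = 7·39325 + 1300; 39325 = 30·1300 + 325; 1300 = 4·325 + 0 → 325
gcd(325, 8125): 8125 = 25·325 + 0 → 325
gcd(325, 8450): 8450 = 26·325 + 0 → 325
gcd(325, 5525): 5525 = 17·325 + 0 → 325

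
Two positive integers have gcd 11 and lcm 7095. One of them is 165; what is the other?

473

Using uv = gcd(u,v)·lcm(u,v) = 11·7095 = 78045, we get v = 78045/165 = 473.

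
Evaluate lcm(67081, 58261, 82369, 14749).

67081 = 7² · 37²; 58261 = 7² · 29 · 41; 82369 = 7² · 41²; 14749 = 7³ · 43
lcm takes max exponent of each prime: 7³ · 29 · 37² · 41² · 43 = 984309632369

984309632369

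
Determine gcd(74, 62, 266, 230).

2

gcd(74, 62): 74 = 1·62 + 12; 62 = 5·12 + 2; 12 = 6·2 + 0 → 2
gcd(2, 266): 266 = 133·2 + 0 → 2
gcd(2, 230): 230 = 115·2 + 0 → 2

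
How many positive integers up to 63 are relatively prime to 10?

26

10 = 2·5. Inclusion–exclusion on these primes:
63 − ⌊63/2⌋ − ⌊63/5⌋ + ⌊63/10⌋ = 26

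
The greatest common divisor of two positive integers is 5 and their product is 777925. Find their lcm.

155585

gcd·lcm = product, so lcm = 777925/5 = 155585.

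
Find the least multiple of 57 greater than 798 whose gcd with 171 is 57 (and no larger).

912

171 = 57·3. Any k with gcd(k, 171) = 57 is a multiple of 57, say 57s, with s coprime to 3.
Need s > 798/57, so s ≥ 15. First s ≥ 15 with gcd(s, 3) = 1 is s = 16. Thus k = 57·16 = 912.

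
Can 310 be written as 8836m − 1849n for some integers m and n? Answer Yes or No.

By Bézout, 8836m − 1849n = 310 has integer solutions iff gcd(8836, 1849) | 310.
Euclid: 8836 = 4·1849 + 1440; 1849 = 1·1440 + 409; 1440 = 3·409 + 213; 409 = 1·213 + 196; 213 = 1·196 + 17; 196 = 11·17 + 9; 17 = 1·9 + 8; 9 = 1·8 + 1; 8 = 8·1 + 0. gcd = 1; 310 mod 1 = 0. Yes.

Yes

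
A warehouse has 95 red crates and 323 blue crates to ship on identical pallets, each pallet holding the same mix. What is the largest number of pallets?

95 = 5 · 19
323 = 17 · 19
Common: 19 = 19

19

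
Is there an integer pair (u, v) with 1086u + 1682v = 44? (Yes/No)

Yes

By Bézout, 1086u + 1682v = 44 has integer solutions iff gcd(1086, 1682) | 44.
Euclid: 1682 = 1·1086 + 596; 1086 = 1·596 + 490; 596 = 1·490 + 106; 490 = 4·106 + 66; 106 = 1·66 + 40; 66 = 1·40 + 26; 40 = 1·26 + 14; 26 = 1·14 + 12; 14 = 1·12 + 2; 12 = 6·2 + 0. gcd = 2; 44 mod 2 = 0. Yes.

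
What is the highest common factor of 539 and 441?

49

539 = 7² · 11
441 = 3² · 7²
Common: 7² = 49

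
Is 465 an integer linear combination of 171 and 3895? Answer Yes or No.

gcd(171, 3895): 3895 = 22·171 + 133; 171 = 1·133 + 38; 133 = 3·38 + 19; 38 = 2·19 + 0 → 19
19 does not divide 465, so a solution does not exist.

No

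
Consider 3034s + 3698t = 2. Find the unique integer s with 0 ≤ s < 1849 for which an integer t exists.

Reduce mod 3698: 3034s ≡ 2 (mod 3698). With g = gcd(3034, 3698) = 2 dividing 2, divide through: 1517s ≡ 1 (mod 1849).
Since gcd(1517, 1849) = 1, s ≡ 1·(1517)⁻¹ ≡ 362 (mod 1849). Smallest non-negative: 362.

362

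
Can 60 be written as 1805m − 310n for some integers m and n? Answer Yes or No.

Yes

gcd(1805, 310): 1805 = 5·310 + 255; 310 = 1·255 + 55; 255 = 4·55 + 35; 55 = 1·35 + 20; 35 = 1·20 + 15; 20 = 1·15 + 5; 15 = 3·5 + 0 → 5
5 divides 60, so a solution exists.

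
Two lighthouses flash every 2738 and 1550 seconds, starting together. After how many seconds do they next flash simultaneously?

2121950

gcd first: 2738 = 1·1550 + 1188; 1550 = 1·1188 + 362; 1188 = 3·362 + 102; 362 = 3·102 + 56; 102 = 1·56 + 46; 56 = 1·46 + 10; 46 = 4·10 + 6; 10 = 1·6 + 4; 6 = 1·4 + 2; 4 = 2·2 + 0 → gcd = 2
lcm = 2738·1550/gcd = 4243900/2 = 2121950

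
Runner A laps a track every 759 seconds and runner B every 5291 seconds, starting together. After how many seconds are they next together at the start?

gcd first: 5291 = 6·759 + 737; 759 = 1·737 + 22; 737 = 33·22 + 11; 22 = 2·11 + 0 → gcd = 11
lcm = 759·5291/gcd = 4015869/11 = 365079

365079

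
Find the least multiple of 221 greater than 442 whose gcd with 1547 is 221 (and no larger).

663

1547 = 221·7. Any x with gcd(x, 1547) = 221 is a multiple of 221, say 221s, with s coprime to 7.
Need s > 442/221, so s ≥ 3. First s ≥ 3 with gcd(s, 7) = 1 is s = 3. Thus x = 221·3 = 663.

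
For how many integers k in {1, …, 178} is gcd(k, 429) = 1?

100

429 = 3·11·13. Inclusion–exclusion on these primes:
178 − ⌊178/3⌋ − ⌊178/11⌋ − ⌊178/13⌋ + ⌊178/33⌋ + ⌊178/39⌋ + ⌊178/143⌋ − ⌊178/429⌋ = 100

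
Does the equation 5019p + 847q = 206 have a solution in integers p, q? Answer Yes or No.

gcd(5019, 847): 5019 = 5·847 + 784; 847 = 1·784 + 63; 784 = 12·63 + 28; 63 = 2·28 + 7; 28 = 4·7 + 0 → 7
7 does not divide 206, so a solution does not exist.

No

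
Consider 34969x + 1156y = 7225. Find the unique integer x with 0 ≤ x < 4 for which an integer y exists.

gcd(34969, 1156) = 289 (Euclid: 34969 = 30·1156 + 289; 1156 = 4·289 + 0), and 289 | 7225.
Extended Euclid: 34969·(1) + 1156·(-30) = 289. Scale by 25: x₀ = 25.
General solution x = x₀ + 4t; reducing mod 4 gives x = 1 (and y = -24).

1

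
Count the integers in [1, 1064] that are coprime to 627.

627 = 3·11·19. Inclusion–exclusion on these primes:
1064 − ⌊1064/3⌋ − ⌊1064/11⌋ − ⌊1064/19⌋ + ⌊1064/33⌋ + ⌊1064/57⌋ + ⌊1064/209⌋ − ⌊1064/627⌋ = 612

612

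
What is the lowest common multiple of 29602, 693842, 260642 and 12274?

174582442514

29602 = 2 · 19² · 41; 693842 = 2 · 19² · 31²; 260642 = 2 · 19⁴; 12274 = 2 · 17 · 19²
lcm takes max exponent of each prime: 2 · 17 · 19⁴ · 31² · 41 = 174582442514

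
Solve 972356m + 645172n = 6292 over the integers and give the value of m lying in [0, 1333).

282

Euclid: 972356 = 1·645172 + 327184; 645172 = 1·327184 + 317988; 327184 = 1·317988 + 9196; 317988 = 34·9196 + 5324; 9196 = 1·5324 + 3872; 5324 = 1·3872 + 1452; 3872 = 2·1452 + 968; 1452 = 1·968 + 484; 968 = 2·484 + 0 → gcd = 484; 6292 = 484·13.
Back-substitution yields 972356·(-491) + 645172·(740) = 484, so one solution is m = -491·13 = -6383, n = 740·13 = 9620.
Solutions in m differ by 645172/484 = 1333; the one in [0, 1333) is -6383 mod 1333 = 282.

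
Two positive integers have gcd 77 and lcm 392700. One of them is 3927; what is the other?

7700

Using ab = gcd(a,b)·lcm(a,b) = 77·392700 = 30237900, we get b = 30237900/3927 = 7700.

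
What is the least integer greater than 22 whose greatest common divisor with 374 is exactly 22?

44

374 = 22·17. Any x with gcd(x, 374) = 22 is a multiple of 22, say 22s, with s coprime to 17.
Need s > 22/22, so s ≥ 2. First s ≥ 2 with gcd(s, 17) = 1 is s = 2. Thus x = 22·2 = 44.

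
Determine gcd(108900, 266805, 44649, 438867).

1089

108900 = 2² · 3² · 5² · 11²; 266805 = 3² · 5 · 7² · 11²; 44649 = 3² · 11² · 41; 438867 = 3² · 11² · 13 · 31
gcd takes min exponent of each prime: 3² · 11² = 1089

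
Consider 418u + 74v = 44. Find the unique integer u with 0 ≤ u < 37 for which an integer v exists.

4

Reduce mod 74: 418u ≡ 44 (mod 74). With g = gcd(418, 74) = 2 dividing 44, divide through: 209u ≡ 22 (mod 37).
Since gcd(209, 37) = 1, u ≡ 22·(209)⁻¹ ≡ 4 (mod 37). Smallest non-negative: 4.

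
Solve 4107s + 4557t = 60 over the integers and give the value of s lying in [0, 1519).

Reduce mod 4557: 4107s ≡ 60 (mod 4557). With g = gcd(4107, 4557) = 3 dividing 60, divide through: 1369s ≡ 20 (mod 1519).
Since gcd(1369, 1519) = 1, s ≡ 20·(1369)⁻¹ ≡ 810 (mod 1519). Smallest non-negative: 810.

810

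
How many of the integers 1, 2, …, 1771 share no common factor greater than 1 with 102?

102 = 2·3·17. Inclusion–exclusion on these primes:
1771 − ⌊1771/2⌋ − ⌊1771/3⌋ − ⌊1771/17⌋ + ⌊1771/6⌋ + ⌊1771/34⌋ + ⌊1771/51⌋ − ⌊1771/102⌋ = 556

556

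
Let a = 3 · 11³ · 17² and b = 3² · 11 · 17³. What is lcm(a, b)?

max exponent per prime: 3² · 11³ · 17³ = 58852827

58852827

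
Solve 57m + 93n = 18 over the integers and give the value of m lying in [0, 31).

15

Euclid: 93 = 1·57 + 36; 57 = 1·36 + 21; 36 = 1·21 + 15; 21 = 1·15 + 6; 15 = 2·6 + 3; 6 = 2·3 + 0 → gcd = 3; 18 = 3·6.
Back-substitution yields 57·(-13) + 93·(8) = 3, so one solution is m = -13·6 = -78, n = 8·6 = 48.
Solutions in m differ by 93/3 = 31; the one in [0, 31) is -78 mod 31 = 15.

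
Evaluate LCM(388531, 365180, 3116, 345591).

5568929742699180

388531 = 11² · 13² · 19; 365180 = 2² · 5 · 19 · 31²; 3116 = 2² · 19 · 41; 345591 = 3² · 19 · 43 · 47
lcm takes max exponent of each prime: 2² · 3² · 5 · 11² · 13² · 19 · 31² · 41 · 43 · 47 = 5568929742699180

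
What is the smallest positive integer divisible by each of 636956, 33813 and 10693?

lcm(636956, 33813) = 636956·33813/gcd = 21537393228/289 = 74523852
lcm(74523852, 10693) = 74523852·10693/gcd = 796883549436/289 = 2757382524

2757382524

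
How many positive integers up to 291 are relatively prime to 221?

253

Prime factors of 221: 13, 17. Count integers ≤ 291 divisible by none of them.
By inclusion–exclusion: 291 − ⌊291/13⌋ − ⌊291/17⌋ + ⌊291/221⌋ = 253.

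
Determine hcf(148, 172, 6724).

4

gcd(148, 172): 172 = 1·148 + 24; 148 = 6·24 + 4; 24 = 6·4 + 0 → 4
gcd(4, 6724): 6724 = 1681·4 + 0 → 4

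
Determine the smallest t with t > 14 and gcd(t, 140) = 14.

42

gcd(t, 140) = 14 forces 14 | t; write t = 14s. Then gcd(14s, 14·10) = 14·gcd(s, 10), so need gcd(s, 10) = 1.
14s > 14 gives s ≥ 2. The least s ≥ 2 coprime to 10 is 3, so t = 14·3 = 42.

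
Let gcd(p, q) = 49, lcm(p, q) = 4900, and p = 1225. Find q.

196

Using pq = gcd(p,q)·lcm(p,q) = 49·4900 = 240100, we get q = 240100/1225 = 196.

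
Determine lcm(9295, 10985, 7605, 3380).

9295 = 5 · 11 · 13²; 10985 = 5 · 13³; 7605 = 3² · 5 · 13²; 3380 = 2² · 5 · 13²
lcm takes max exponent of each prime: 2² · 3² · 5 · 11 · 13³ = 4350060

4350060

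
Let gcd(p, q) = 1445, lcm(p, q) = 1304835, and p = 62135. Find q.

p·q = gcd·lcm = 1445·1304835 = 1885486575, so q = 1885486575/62135 = 30345.

30345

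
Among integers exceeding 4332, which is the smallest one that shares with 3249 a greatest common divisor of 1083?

gcd(m, 3249) = 1083 forces 1083 | m; write m = 1083s. Then gcd(1083s, 1083·3) = 1083·gcd(s, 3), so need gcd(s, 3) = 1.
1083s > 4332 gives s ≥ 5. The least s ≥ 5 coprime to 3 is 5, so m = 1083·5 = 5415.

5415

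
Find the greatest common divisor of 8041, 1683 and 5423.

gcd(8041, 1683): 8041 = 4·1683 + 1309; 1683 = 1·1309 + 374; 1309 = 3·374 + 187; 374 = 2·187 + 0 → 187
gcd(187, 5423): 5423 = 29·187 + 0 → 187

187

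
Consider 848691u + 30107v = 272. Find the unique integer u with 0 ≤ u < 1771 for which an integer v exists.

gcd(848691, 30107) = 17 (Euclid: 848691 = 28·30107 + 5695; 30107 = 5·5695 + 1632; 5695 = 3·1632 + 799; 1632 = 2·799 + 34; 799 = 23·34 + 17; 34 = 2·17 + 0), and 17 | 272.
Extended Euclid: 848691·(867) + 30107·(-24440) = 17. Scale by 16: u₀ = 13872.
General solution u = u₀ + 1771t; reducing mod 1771 gives u = 1475 (and v = -41579).

1475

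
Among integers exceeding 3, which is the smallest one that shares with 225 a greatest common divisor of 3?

225 = 3·75. Any x with gcd(x, 225) = 3 is a multiple of 3, say 3s, with s coprime to 75.
Need s > 3/3, so s ≥ 2. First s ≥ 2 with gcd(s, 75) = 1 is s = 2. Thus x = 3·2 = 6.

6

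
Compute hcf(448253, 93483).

13

448253 = 13 · 29² · 41
93483 = 3² · 13 · 17 · 47
Common: 13 = 13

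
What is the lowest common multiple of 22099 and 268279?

22099 = 7² · 11 · 41; 268279 = 11 · 29³
max exponents: 7² · 11 · 29³ · 41 = 538972511

538972511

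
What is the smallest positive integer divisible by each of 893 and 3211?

893 = 19 · 47; 3211 = 13² · 19
max exponents: 13² · 19 · 47 = 150917

150917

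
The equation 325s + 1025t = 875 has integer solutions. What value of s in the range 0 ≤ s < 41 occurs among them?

9

gcd(325, 1025) = 25 (Euclid: 1025 = 3·325 + 50; 325 = 6·50 + 25; 50 = 2·25 + 0), and 25 | 875.
Extended Euclid: 325·(19) + 1025·(-6) = 25. Scale by 35: s₀ = 665.
General solution s = s₀ + 41k; reducing mod 41 gives s = 9 (and t = -2).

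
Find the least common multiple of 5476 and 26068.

gcd first: 26068 = 4·5476 + 4164; 5476 = 1·4164 + 1312; 4164 = 3·1312 + 228; 1312 = 5·228 + 172; 228 = 1·172 + 56; 172 = 3·56 + 4; 56 = 14·4 + 0 → gcd = 4
lcm = 5476·26068/gcd = 142748368/4 = 35687092

35687092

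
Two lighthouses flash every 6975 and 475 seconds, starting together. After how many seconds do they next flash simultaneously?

132525

6975 = 3² · 5² · 31; 475 = 5² · 19
max exponents: 3² · 5² · 19 · 31 = 132525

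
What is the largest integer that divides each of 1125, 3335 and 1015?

1125 = 3² · 5³; 3335 = 5 · 23 · 29; 1015 = 5 · 7 · 29
gcd takes min exponent of each prime: 5 = 5

5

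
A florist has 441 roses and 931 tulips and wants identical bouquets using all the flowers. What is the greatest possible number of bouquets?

441 = 3² · 7²
931 = 7² · 19
Common: 7² = 49

49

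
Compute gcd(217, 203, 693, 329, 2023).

gcd(217, 203): 217 = 1·203 + 14; 203 = 14·14 + 7; 14 = 2·7 + 0 → 7
gcd(7, 693): 693 = 99·7 + 0 → 7
gcd(7, 329): 329 = 47·7 + 0 → 7
gcd(7, 2023): 2023 = 289·7 + 0 → 7

7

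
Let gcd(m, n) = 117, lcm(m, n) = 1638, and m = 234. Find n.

819

Using mn = gcd(m,n)·lcm(m,n) = 117·1638 = 191646, we get n = 191646/234 = 819.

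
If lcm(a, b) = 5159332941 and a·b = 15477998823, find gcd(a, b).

3

gcd·lcm = product, so gcd = 15477998823/5159332941 = 3.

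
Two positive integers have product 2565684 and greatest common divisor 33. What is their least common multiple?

77748

For any two positive integers, gcd × lcm equals their product. Hence lcm = 2565684 / 33 = 77748.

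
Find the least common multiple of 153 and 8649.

153 = 3² · 17; 8649 = 3² · 31²
max exponents: 3² · 17 · 31² = 147033

147033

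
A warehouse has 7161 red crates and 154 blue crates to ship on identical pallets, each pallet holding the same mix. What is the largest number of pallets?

Euclid: 7161 = 46·154 + 77; 154 = 2·77 + 0. Last nonzero remainder: 77.

77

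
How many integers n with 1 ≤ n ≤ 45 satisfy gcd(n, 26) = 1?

26 = 2·13. Inclusion–exclusion on these primes:
45 − ⌊45/2⌋ − ⌊45/13⌋ + ⌊45/26⌋ = 21

21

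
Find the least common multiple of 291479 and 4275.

65582775

291479 = 19 · 23² · 29; 4275 = 3² · 5² · 19
max exponents: 3² · 5² · 19 · 23² · 29 = 65582775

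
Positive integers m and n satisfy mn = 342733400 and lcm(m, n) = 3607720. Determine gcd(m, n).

95

gcd·lcm = product, so gcd = 342733400/3607720 = 95.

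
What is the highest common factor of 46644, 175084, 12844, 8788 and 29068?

46644 = 2² · 3 · 13² · 23; 175084 = 2² · 7 · 13² · 37; 12844 = 2² · 13² · 19; 8788 = 2² · 13³; 29068 = 2² · 13² · 43
gcd takes min exponent of each prime: 2² · 13² = 676

676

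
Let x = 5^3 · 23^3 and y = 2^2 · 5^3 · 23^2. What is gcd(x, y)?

66125

min exponent per shared prime: 5^3 · 23^2 = 66125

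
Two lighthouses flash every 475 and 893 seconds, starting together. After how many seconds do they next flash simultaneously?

475 = 5² · 19; 893 = 19 · 47
max exponents: 5² · 19 · 47 = 22325

22325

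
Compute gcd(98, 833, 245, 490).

49

gcd(98, 833): 833 = 8·98 + 49; 98 = 2·49 + 0 → 49
gcd(49, 245): 245 = 5·49 + 0 → 49
gcd(49, 490): 490 = 10·49 + 0 → 49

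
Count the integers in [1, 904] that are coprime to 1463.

Prime factors of 1463: 7, 11, 19. Count integers ≤ 904 divisible by none of them.
By inclusion–exclusion: 904 − ⌊904/7⌋ − ⌊904/11⌋ − ⌊904/19⌋ + ⌊904/77⌋ + ⌊904/133⌋ + ⌊904/209⌋ − ⌊904/1463⌋ = 667.

667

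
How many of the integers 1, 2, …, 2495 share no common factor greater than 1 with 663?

1446

663 = 3·13·17. Inclusion–exclusion on these primes:
2495 − ⌊2495/3⌋ − ⌊2495/13⌋ − ⌊2495/17⌋ + ⌊2495/39⌋ + ⌊2495/51⌋ + ⌊2495/221⌋ − ⌊2495/663⌋ = 1446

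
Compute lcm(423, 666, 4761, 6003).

423 = 3² · 47; 666 = 2 · 3² · 37; 4761 = 3² · 23²; 6003 = 3² · 23 · 29
lcm takes max exponent of each prime: 2 · 3² · 23² · 29 · 37 · 47 = 480203982

480203982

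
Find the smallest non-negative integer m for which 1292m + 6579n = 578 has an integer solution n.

gcd(1292, 6579) = 17 (Euclid: 6579 = 5·1292 + 119; 1292 = 10·119 + 102; 119 = 1·102 + 17; 102 = 6·17 + 0), and 17 | 578.
Extended Euclid: 1292·(-56) + 6579·(11) = 17. Scale by 34: m₀ = -1904.
General solution m = m₀ + 387t; reducing mod 387 gives m = 31 (and n = -6).

31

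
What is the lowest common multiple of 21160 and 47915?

202776280

21160 = 2³ · 5 · 23²; 47915 = 5 · 7 · 37²
max exponents: 2³ · 5 · 7 · 23² · 37² = 202776280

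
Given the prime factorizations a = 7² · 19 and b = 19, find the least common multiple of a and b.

931

max exponent per prime: 7² · 19 = 931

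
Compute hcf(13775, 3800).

475

13775 = 5² · 19 · 29
3800 = 2³ · 5² · 19
Common: 5² · 19 = 475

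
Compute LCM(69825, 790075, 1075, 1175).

lcm(69825, 790075) = 69825·790075/gcd = 55166986875/25 = 2206679475
lcm(2206679475, 1075) = 2206679475·1075/gcd = 2372180435625/25 = 94887217425
lcm(94887217425, 1175) = 94887217425·1175/gcd = 111492480474375/25 = 4459699218975

4459699218975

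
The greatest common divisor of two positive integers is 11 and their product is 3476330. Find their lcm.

Since gcd(m,n)·lcm(m,n) = mn, lcm = 3476330/11 = 316030.

316030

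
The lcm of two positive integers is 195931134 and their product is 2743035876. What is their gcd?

14

From gcd × lcm = pq: gcd = 2743035876 / 195931134 = 14.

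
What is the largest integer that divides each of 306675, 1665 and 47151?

gcd(306675, 1665): 306675 = 184·1665 + 315; 1665 = 5·315 + 90; 315 = 3·90 + 45; 90 = 2·45 + 0 → 45
gcd(45, 47151): 47151 = 1047·45 + 36; 45 = 1·36 + 9; 36 = 4·9 + 0 → 9

9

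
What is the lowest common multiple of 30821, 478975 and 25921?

lcm(30821, 478975) = 30821·478975/gcd = 14762488475/833 = 17722075
lcm(17722075, 25921) = 17722075·25921/gcd = 459373906075/1127 = 407607725

407607725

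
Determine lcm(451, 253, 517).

487531

lcm(451, 253) = 451·253/gcd = 114103/11 = 10373
lcm(10373, 517) = 10373·517/gcd = 5362841/11 = 487531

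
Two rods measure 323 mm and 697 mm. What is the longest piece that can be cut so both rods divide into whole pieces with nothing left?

17

Euclid: 697 = 2·323 + 51; 323 = 6·51 + 17; 51 = 3·17 + 0. Last nonzero remainder: 17.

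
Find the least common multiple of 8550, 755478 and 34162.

8550 = 2 · 3² · 5² · 19; 755478 = 2 · 3² · 19 · 47²; 34162 = 2 · 19 · 29 · 31
lcm takes max exponent of each prime: 2 · 3² · 5² · 19 · 29 · 31 · 47² = 16979368050

16979368050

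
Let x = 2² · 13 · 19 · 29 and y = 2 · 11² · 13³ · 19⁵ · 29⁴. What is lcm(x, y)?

max exponent per prime: 2² · 11² · 13³ · 19⁵ · 29⁴ = 1862238988384930012

1862238988384930012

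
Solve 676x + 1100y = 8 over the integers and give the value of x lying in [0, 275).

83

gcd(676, 1100) = 4 (Euclid: 1100 = 1·676 + 424; 676 = 1·424 + 252; 424 = 1·252 + 172; 252 = 1·172 + 80; 172 = 2·80 + 12; 80 = 6·12 + 8; 12 = 1·8 + 4; 8 = 2·4 + 0), and 4 | 8.
Extended Euclid: 676·(-96) + 1100·(59) = 4. Scale by 2: x₀ = -192.
General solution x = x₀ + 275t; reducing mod 275 gives x = 83 (and y = -51).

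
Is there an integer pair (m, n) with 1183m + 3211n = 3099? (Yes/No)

No

gcd(1183, 3211): 3211 = 2·1183 + 845; 1183 = 1·845 + 338; 845 = 2·338 + 169; 338 = 2·169 + 0 → 169
169 does not divide 3099, so a solution does not exist.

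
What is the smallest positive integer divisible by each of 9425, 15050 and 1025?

9425 = 5² · 13 · 29; 15050 = 2 · 5² · 7 · 43; 1025 = 5² · 41
lcm takes max exponent of each prime: 2 · 5² · 7 · 13 · 29 · 41 · 43 = 232627850

232627850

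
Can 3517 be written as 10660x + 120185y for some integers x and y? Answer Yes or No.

No

By Bézout, 10660x + 120185y = 3517 has integer solutions iff gcd(10660, 120185) | 3517.
Euclid: 120185 = 11·10660 + 2925; 10660 = 3·2925 + 1885; 2925 = 1·1885 + 1040; 1885 = 1·1040 + 845; 1040 = 1·845 + 195; 845 = 4·195 + 65; 195 = 3·65 + 0. gcd = 65; 3517 mod 65 = 7. No.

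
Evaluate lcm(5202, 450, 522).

5202 = 2 · 3² · 17²; 450 = 2 · 3² · 5²; 522 = 2 · 3² · 29
lcm takes max exponent of each prime: 2 · 3² · 5² · 17² · 29 = 3771450

3771450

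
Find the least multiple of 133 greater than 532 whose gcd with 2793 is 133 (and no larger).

665

Multiples of 133 above 532: 133·5, 133·6, … . Need the cofactor coprime to 2793/133 = 21.
Checking s = 5, 6, … the first with gcd(s, 21) = 1 is s = 5, giving 665.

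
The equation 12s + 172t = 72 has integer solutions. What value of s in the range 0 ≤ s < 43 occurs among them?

gcd(12, 172) = 4 (Euclid: 172 = 14·12 + 4; 12 = 3·4 + 0), and 4 | 72.
Extended Euclid: 12·(-14) + 172·(1) = 4. Scale by 18: s₀ = -252.
General solution s = s₀ + 43k; reducing mod 43 gives s = 6 (and t = 0).

6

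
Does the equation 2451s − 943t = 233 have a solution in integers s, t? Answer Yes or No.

gcd(2451, 943): 2451 = 2·943 + 565; 943 = 1·565 + 378; 565 = 1·378 + 187; 378 = 2·187 + 4; 187 = 46·4 + 3; 4 = 1·3 + 1; 3 = 3·1 + 0 → 1
1 divides 233, so a solution exists.

Yes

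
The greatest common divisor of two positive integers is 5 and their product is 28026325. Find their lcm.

5605265

For any two positive integers, gcd × lcm equals their product. Hence lcm = 28026325 / 5 = 5605265.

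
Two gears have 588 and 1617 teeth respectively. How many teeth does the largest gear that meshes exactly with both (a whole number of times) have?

147

Euclid: 1617 = 2·588 + 441; 588 = 1·441 + 147; 441 = 3·147 + 0. Last nonzero remainder: 147.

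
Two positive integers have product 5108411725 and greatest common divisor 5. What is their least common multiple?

1021682345

Since gcd(m,n)·lcm(m,n) = mn, lcm = 5108411725/5 = 1021682345.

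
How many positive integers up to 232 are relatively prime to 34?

109

Prime factors of 34: 2, 17. Count integers ≤ 232 divisible by none of them.
By inclusion–exclusion: 232 − ⌊232/2⌋ − ⌊232/17⌋ + ⌊232/34⌋ = 109.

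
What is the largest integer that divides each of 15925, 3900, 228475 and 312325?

gcd(15925, 3900): 15925 = 4·3900 + 325; 3900 = 12·325 + 0 → 325
gcd(325, 228475): 228475 = 703·325 + 0 → 325
gcd(325, 312325): 312325 = 961·325 + 0 → 325

325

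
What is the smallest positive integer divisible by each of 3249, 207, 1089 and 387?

388804581

3249 = 3² · 19²; 207 = 3² · 23; 1089 = 3² · 11²; 387 = 3² · 43
lcm takes max exponent of each prime: 3² · 11² · 19² · 23 · 43 = 388804581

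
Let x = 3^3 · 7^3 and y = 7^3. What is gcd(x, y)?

min exponent per shared prime: 7^3 = 343

343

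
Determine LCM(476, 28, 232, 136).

27608

lcm(476, 28) = 476·28/gcd = 13328/28 = 476
lcm(476, 232) = 476·232/gcd = 110432/4 = 27608
lcm(27608, 136) = 27608·136/gcd = 3754688/136 = 27608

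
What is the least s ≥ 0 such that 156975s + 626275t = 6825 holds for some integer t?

1173

Euclid: 626275 = 3·156975 + 155350; 156975 = 1·155350 + 1625; 155350 = 95·1625 + 975; 1625 = 1·975 + 650; 975 = 1·650 + 325; 650 = 2·325 + 0 → gcd = 325; 6825 = 325·21.
Back-substitution yields 156975·(-770) + 626275·(193) = 325, so one solution is s = -770·21 = -16170, t = 193·21 = 4053.
Solutions in s differ by 626275/325 = 1927; the one in [0, 1927) is -16170 mod 1927 = 1173.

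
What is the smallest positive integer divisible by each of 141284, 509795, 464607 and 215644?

141284 = 2² · 11 · 13² · 19; 509795 = 5 · 11 · 13 · 23 · 31; 464607 = 3² · 11 · 13 · 19²; 215644 = 2² · 11 · 13² · 29
lcm takes max exponent of each prime: 2² · 3² · 5 · 11 · 13² · 19² · 23 · 29 · 31 = 2497736524140

2497736524140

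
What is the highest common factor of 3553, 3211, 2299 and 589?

gcd(3553, 3211): 3553 = 1·3211 + 342; 3211 = 9·342 + 133; 342 = 2·133 + 76; 133 = 1·76 + 57; 76 = 1·57 + 19; 57 = 3·19 + 0 → 19
gcd(19, 2299): 2299 = 121·19 + 0 → 19
gcd(19, 589): 589 = 31·19 + 0 → 19

19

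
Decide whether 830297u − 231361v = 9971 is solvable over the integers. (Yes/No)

gcd(830297, 231361): 830297 = 3·231361 + 136214; 231361 = 1·136214 + 95147; 136214 = 1·95147 + 41067; 95147 = 2·41067 + 13013; 41067 = 3·13013 + 2028; 13013 = 6·2028 + 845; 2028 = 2·845 + 338; 845 = 2·338 + 169; 338 = 2·169 + 0 → 169
169 divides 9971, so a solution exists.

Yes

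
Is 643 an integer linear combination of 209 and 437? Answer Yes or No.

No

gcd(209, 437): 437 = 2·209 + 19; 209 = 11·19 + 0 → 19
19 does not divide 643, so a solution does not exist.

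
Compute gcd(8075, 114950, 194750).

475

gcd(8075, 114950): 114950 = 14·8075 + 1900; 8075 = 4·1900 + 475; 1900 = 4·475 + 0 → 475
gcd(475, 194750): 194750 = 410·475 + 0 → 475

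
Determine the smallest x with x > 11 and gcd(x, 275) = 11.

275 = 11·25. Any x with gcd(x, 275) = 11 is a multiple of 11, say 11s, with s coprime to 25.
Need s > 11/11, so s ≥ 2. First s ≥ 2 with gcd(s, 25) = 1 is s = 2. Thus x = 11·2 = 22.

22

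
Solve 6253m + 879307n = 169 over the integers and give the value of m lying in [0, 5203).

1125

gcd(6253, 879307) = 169 (Euclid: 879307 = 140·6253 + 3887; 6253 = 1·3887 + 2366; 3887 = 1·2366 + 1521; 2366 = 1·1521 + 845; 1521 = 1·845 + 676; 845 = 1·676 + 169; 676 = 4·169 + 0), and 169 | 169.
Extended Euclid: 6253·(1125) + 879307·(-8) = 169. Scale by 1: m₀ = 1125.
General solution m = m₀ + 5203t; reducing mod 5203 gives m = 1125 (and n = -8).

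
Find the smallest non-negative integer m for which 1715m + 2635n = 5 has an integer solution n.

295

Euclid: 2635 = 1·1715 + 920; 1715 = 1·920 + 795; 920 = 1·795 + 125; 795 = 6·125 + 45; 125 = 2·45 + 35; 45 = 1·35 + 10; 35 = 3·10 + 5; 10 = 2·5 + 0 → gcd = 5; 5 = 5·1.
Back-substitution yields 1715·(-232) + 2635·(151) = 5, so one solution is m = -232·1 = -232, n = 151·1 = 151.
Solutions in m differ by 2635/5 = 527; the one in [0, 527) is -232 mod 527 = 295.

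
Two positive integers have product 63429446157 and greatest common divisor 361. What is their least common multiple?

175704837

For any two positive integers, gcd × lcm equals their product. Hence lcm = 63429446157 / 361 = 175704837.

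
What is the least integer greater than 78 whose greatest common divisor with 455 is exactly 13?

455 = 13·35. Any t with gcd(t, 455) = 13 is a multiple of 13, say 13s, with s coprime to 35.
Need s > 78/13, so s ≥ 7. First s ≥ 7 with gcd(s, 35) = 1 is s = 8. Thus t = 13·8 = 104.

104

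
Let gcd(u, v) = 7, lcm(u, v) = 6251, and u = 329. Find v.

Using uv = gcd(u,v)·lcm(u,v) = 7·6251 = 43757, we get v = 43757/329 = 133.

133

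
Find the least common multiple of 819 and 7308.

95004

gcd first: 7308 = 8·819 + 756; 819 = 1·756 + 63; 756 = 12·63 + 0 → gcd = 63
lcm = 819·7308/gcd = 5985252/63 = 95004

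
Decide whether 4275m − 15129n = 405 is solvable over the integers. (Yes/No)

Yes

gcd(4275, 15129): 15129 = 3·4275 + 2304; 4275 = 1·2304 + 1971; 2304 = 1·1971 + 333; 1971 = 5·333 + 306; 333 = 1·306 + 27; 306 = 11·27 + 9; 27 = 3·9 + 0 → 9
9 divides 405, so a solution exists.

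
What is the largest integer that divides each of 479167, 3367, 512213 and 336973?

gcd(479167, 3367): 479167 = 142·3367 + 1053; 3367 = 3·1053 + 208; 1053 = 5·208 + 13; 208 = 16·13 + 0 → 13
gcd(13, 512213): 512213 = 39401·13 + 0 → 13
gcd(13, 336973): 336973 = 25921·13 + 0 → 13

13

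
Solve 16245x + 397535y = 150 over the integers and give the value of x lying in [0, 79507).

45076

gcd(16245, 397535) = 5 (Euclid: 397535 = 24·16245 + 7655; 16245 = 2·7655 + 935; 7655 = 8·935 + 175; 935 = 5·175 + 60; 175 = 2·60 + 55; 60 = 1·55 + 5; 55 = 11·5 + 0), and 5 | 150.
Extended Euclid: 16245·(6803) + 397535·(-278) = 5. Scale by 30: x₀ = 204090.
General solution x = x₀ + 79507t; reducing mod 79507 gives x = 45076 (and y = -1842).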